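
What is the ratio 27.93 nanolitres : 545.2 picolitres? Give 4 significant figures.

51.23

(27.93 × 10⁻⁹) / (545.2 × 10⁻¹²) = 0.051229 × 10³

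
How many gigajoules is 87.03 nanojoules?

nano = 10⁻⁹, giga = 10⁹; factor is 10⁻¹⁸.
87.03 × 10⁻¹⁸ = 0.00000000000000008703

0.00000000000000008703 gigajoules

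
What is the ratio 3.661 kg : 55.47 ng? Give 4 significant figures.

(3.661 × 10^3) / (55.47 × 10^-9) = 0.066 × 10^12

66000000000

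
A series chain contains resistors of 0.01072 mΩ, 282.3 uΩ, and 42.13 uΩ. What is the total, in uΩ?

335.15 uΩ

In uΩ:
  0.01072 mΩ = 0.01072 × 10³ uΩ = 10.72
  282.3 uΩ → 282.3
  42.13 uΩ → 42.13
Sum: 10.72 + 282.3 + 42.13 = 335.15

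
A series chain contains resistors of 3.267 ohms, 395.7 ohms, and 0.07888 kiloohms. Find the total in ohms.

In ohms:
  3.267 ohms → 3.267
  395.7 ohms → 395.7
  0.07888 kiloohms = 0.07888 × 10³ ohms = 78.88
Sum: 3.267 + 395.7 + 78.88 = 477.847

477.847 ohms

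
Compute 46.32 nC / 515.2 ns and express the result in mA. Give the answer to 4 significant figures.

(46.32 × 10⁻⁹) / (515.2 × 10⁻⁹) = 0.0899068 A

89.91 mA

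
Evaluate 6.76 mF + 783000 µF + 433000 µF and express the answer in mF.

1222.76 mF

In mF:
  6.76 mF → 6.76
  783000 µF = 783000e-3 mF = 783
  433000 µF = 433000e-3 mF = 433
Sum: 6.76 + 783 + 433 = 1222.76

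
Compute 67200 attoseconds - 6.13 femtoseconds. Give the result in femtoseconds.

61.07 femtoseconds

In femtoseconds:
  67200 attoseconds = 67200 × 10^-3 femtoseconds = 67.2
  6.13 femtoseconds → 6.13
Difference: 67.2 - 6.13 = 61.07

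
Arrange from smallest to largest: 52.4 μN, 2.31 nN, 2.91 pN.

2.91 pN < 2.31 nN < 52.4 μN

52.4 μN = 0.0000524 N
2.31 nN = 0.00000000231 N
2.91 pN = 0.00000000000291 N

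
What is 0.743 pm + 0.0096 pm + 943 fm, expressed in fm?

In fm:
  0.743 pm = 0.743 × 10³ fm = 743
  0.0096 pm = 0.0096 × 10³ fm = 9.6
  943 fm → 943
Sum: 743 + 9.6 + 943 = 1695.6

1695.6 fm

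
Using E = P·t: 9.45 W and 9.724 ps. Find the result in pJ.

9.45 × 9.724e-12 = 91.8918e-12 J

91.8918 pJ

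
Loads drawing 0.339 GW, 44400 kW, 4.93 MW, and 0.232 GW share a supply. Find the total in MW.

In MW:
  0.339 GW = 0.339e3 MW = 339
  44400 kW = 44400e-3 MW = 44.4
  4.93 MW → 4.93
  0.232 GW = 0.232e3 MW = 232
Sum: 339 + 44.4 + 4.93 + 232 = 620.33

620.33 MW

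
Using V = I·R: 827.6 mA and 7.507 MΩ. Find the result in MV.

827.6 × 10⁻³ × 7.507 × 10⁶ = 6212.7932 × 10³ V

6.2127932 MV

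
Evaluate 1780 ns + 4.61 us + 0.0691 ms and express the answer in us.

75.49 us

In us:
  1780 ns = 1780 × 10^-3 us = 1.78
  4.61 us → 4.61
  0.0691 ms = 0.0691 × 10^3 us = 69.1
Sum: 1.78 + 4.61 + 69.1 = 75.49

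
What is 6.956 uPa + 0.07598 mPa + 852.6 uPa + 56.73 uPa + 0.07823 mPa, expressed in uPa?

In uPa:
  6.956 uPa → 6.956
  0.07598 mPa = 0.07598e3 uPa = 75.98
  852.6 uPa → 852.6
  56.73 uPa → 56.73
  0.07823 mPa = 0.07823e3 uPa = 78.23
Sum: 6.956 + 75.98 + 852.6 + 56.73 + 78.23 = 1070.496

1070.496 uPa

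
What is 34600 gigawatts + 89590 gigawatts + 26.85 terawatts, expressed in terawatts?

151.04 terawatts

In terawatts:
  34600 gigawatts = 34600e-3 terawatts = 34.6
  89590 gigawatts = 89590e-3 terawatts = 89.59
  26.85 terawatts → 26.85
Sum: 34.6 + 89.59 + 26.85 = 151.04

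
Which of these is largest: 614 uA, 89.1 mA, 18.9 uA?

89.1 mA

614 uA = 0.000614 A
89.1 mA = 0.0891 A
18.9 uA = 0.0000189 A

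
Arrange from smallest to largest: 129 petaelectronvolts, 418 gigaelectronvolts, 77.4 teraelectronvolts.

129 petaelectronvolts = 129000000000000000 electronvolts
418 gigaelectronvolts = 418000000000 electronvolts
77.4 teraelectronvolts = 77400000000000 electronvolts

418 gigaelectronvolts < 77.4 teraelectronvolts < 129 petaelectronvolts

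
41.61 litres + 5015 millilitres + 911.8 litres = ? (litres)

In litres:
  41.61 litres → 41.61
  5015 millilitres = 5015e-3 litres = 5.015
  911.8 litres → 911.8
Sum: 41.61 + 5.015 + 911.8 = 958.425

958.425 litres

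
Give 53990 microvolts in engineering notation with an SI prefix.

= 53.99e-3 volts; 1e-3 is milli.

53.99 millivolts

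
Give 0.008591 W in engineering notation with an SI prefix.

= 8.591 × 10^-3 W; 10^-3 is milli.

8.591 mW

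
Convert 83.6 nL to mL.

nano = 1e-9, milli = 1e-3; factor is 1e-6.
83.6 × 1e-6 = 0.0000836

0.0000836 mL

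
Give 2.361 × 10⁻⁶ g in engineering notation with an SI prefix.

= 2.361 × 10⁻⁶ g; 10⁻⁶ is micro.

2.361 μg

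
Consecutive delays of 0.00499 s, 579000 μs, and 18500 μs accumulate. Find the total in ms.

602.49 ms

In ms:
  0.00499 s = 0.00499e3 ms = 4.99
  579000 μs = 579000e-3 ms = 579
  18500 μs = 18500e-3 ms = 18.5
Sum: 4.99 + 579 + 18.5 = 602.49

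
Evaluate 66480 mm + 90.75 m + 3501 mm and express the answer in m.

In m:
  66480 mm = 66480e-3 m = 66.48
  90.75 m → 90.75
  3501 mm = 3501e-3 m = 3.501
Sum: 66.48 + 90.75 + 3.501 = 160.731

160.731 m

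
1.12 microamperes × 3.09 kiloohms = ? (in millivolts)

3.4608 millivolts

1.12e-6 × 3.09e3 = 3.4608e-3 V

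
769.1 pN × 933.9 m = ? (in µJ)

0.71826249 µJ

769.1 × 10^-12 × 933.9 = 718262.49 × 10^-12 J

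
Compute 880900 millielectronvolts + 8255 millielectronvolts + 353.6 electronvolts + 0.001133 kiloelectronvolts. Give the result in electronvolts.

1243.888 electronvolts

In electronvolts:
  880900 millielectronvolts = 880900 × 10^-3 electronvolts = 880.9
  8255 millielectronvolts = 8255 × 10^-3 electronvolts = 8.255
  353.6 electronvolts → 353.6
  0.001133 kiloelectronvolts = 0.001133 × 10^3 electronvolts = 1.133
Sum: 880.9 + 8.255 + 353.6 + 1.133 = 1243.888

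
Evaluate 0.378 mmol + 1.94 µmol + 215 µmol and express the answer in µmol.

In µmol:
  0.378 mmol = 0.378e3 µmol = 378
  1.94 µmol → 1.94
  215 µmol → 215
Sum: 378 + 1.94 + 215 = 594.94

594.94 µmol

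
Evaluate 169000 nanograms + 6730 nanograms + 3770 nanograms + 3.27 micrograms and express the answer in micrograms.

182.77 micrograms

In micrograms:
  169000 nanograms = 169000 × 10^-3 micrograms = 169
  6730 nanograms = 6730 × 10^-3 micrograms = 6.73
  3770 nanograms = 3770 × 10^-3 micrograms = 3.77
  3.27 micrograms → 3.27
Sum: 169 + 6.73 + 3.77 + 3.27 = 182.77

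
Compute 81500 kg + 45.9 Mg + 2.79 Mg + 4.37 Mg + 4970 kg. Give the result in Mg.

In Mg:
  81500 kg = 81500e-3 Mg = 81.5
  45.9 Mg → 45.9
  2.79 Mg → 2.79
  4.37 Mg → 4.37
  4970 kg = 4970e-3 Mg = 4.97
Sum: 81.5 + 45.9 + 2.79 + 4.37 + 4.97 = 139.53

139.53 Mg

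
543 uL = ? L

micro = 10⁻⁶, (no prefix) = 10⁰; factor is 10⁻⁶.
543 × 10⁻⁶ = 0.000543

0.000543 L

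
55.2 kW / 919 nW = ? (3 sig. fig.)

(55.2 × 10³) / (919 × 10⁻⁹) = 0.06007 × 10¹²

60100000000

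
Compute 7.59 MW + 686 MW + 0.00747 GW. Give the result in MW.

701.06 MW

In MW:
  7.59 MW → 7.59
  686 MW → 686
  0.00747 GW = 0.00747 × 10^3 MW = 7.47
Sum: 7.59 + 686 + 7.47 = 701.06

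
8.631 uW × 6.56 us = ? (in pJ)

8.631e-6 × 6.56e-6 = 56.61936e-12 J

56.61936 pJ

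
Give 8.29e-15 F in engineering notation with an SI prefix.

= 8.29e-15 F; 1e-15 is femto.

8.29 fF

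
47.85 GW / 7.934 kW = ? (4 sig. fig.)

6031000

(47.85e9) / (7.934e3) = 6.031e6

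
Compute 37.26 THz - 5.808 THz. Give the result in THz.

In THz:
  37.26 THz → 37.26
  5.808 THz → 5.808
Difference: 37.26 - 5.808 = 31.452

31.452 THz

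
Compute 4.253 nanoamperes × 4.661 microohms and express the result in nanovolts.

4.253e-9 × 4.661e-6 = 19.823233e-15 V

0.000019823233 nanovolts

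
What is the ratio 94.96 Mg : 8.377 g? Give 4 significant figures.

11340000

(94.96e6) / (8.377) = 11.336e6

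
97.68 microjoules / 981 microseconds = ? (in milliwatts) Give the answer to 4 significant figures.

99.57 milliwatts

(97.68e-6) / (981e-6) = 0.0995719 W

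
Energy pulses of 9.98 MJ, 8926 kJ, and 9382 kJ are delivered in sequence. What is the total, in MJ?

In MJ:
  9.98 MJ → 9.98
  8926 kJ = 8926 × 10⁻³ MJ = 8.926
  9382 kJ = 9382 × 10⁻³ MJ = 9.382
Sum: 9.98 + 8.926 + 9.382 = 28.288

28.288 MJ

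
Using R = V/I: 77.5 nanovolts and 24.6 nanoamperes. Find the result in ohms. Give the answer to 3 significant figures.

(77.5e-9) / (24.6e-9) = 3.1504 Ω

3.15 ohms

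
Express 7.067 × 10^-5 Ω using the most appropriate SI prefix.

= 70.67 × 10^-6 Ω; 10^-6 is micro.

70.67 µΩ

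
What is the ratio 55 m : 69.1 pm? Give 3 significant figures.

796000000000

(55) / (69.1 × 10^-12) = 0.7959 × 10^12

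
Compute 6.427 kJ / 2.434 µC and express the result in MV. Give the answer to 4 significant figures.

(6.427 × 10³) / (2.434 × 10⁻⁶) = 2.64051 × 10⁹ V

2641 MV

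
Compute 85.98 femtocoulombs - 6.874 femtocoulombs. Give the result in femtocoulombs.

In femtocoulombs:
  85.98 femtocoulombs → 85.98
  6.874 femtocoulombs → 6.874
Difference: 85.98 - 6.874 = 79.106

79.106 femtocoulombs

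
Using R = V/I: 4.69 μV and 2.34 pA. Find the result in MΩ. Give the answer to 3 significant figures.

(4.69 × 10⁻⁶) / (2.34 × 10⁻¹²) = 2.0043 × 10⁶ Ω

2.00 MΩ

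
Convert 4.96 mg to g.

milli = 10^-3, (no prefix) = 10^0; factor is 10^-3.
4.96 × 10^-3 = 0.00496

0.00496 g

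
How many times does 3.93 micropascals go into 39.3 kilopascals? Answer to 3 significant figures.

(39.3e3) / (3.93e-6) = 10e9

10000000000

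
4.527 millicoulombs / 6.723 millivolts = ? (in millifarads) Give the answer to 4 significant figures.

673.4 millifarads

(4.527e-3) / (6.723e-3) = 0.67336 F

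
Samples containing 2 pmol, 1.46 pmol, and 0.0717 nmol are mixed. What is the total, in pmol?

In pmol:
  2 pmol → 2
  1.46 pmol → 1.46
  0.0717 nmol = 0.0717e3 pmol = 71.7
Sum: 2 + 1.46 + 71.7 = 75.16

75.16 pmol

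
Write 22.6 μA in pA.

micro = 10^-6, pico = 10^-12; factor is 10^6.
22.6 × 10^6 = 22600000

22600000 pA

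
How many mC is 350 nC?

0.00035 mC

nano = 1e-9, milli = 1e-3; factor is 1e-6.
350 × 1e-6 = 0.00035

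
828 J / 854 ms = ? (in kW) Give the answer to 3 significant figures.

(828) / (854e-3) = 0.96956e3 W

0.970 kW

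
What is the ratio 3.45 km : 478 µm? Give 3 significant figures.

7220000

(3.45 × 10^3) / (478 × 10^-6) = 0.007218 × 10^9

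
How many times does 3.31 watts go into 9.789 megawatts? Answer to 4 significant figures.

2957000

(9.789 × 10^6) / (3.31) = 2.9574 × 10^6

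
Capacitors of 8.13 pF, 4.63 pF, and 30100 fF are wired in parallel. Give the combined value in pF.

42.86 pF

In pF:
  8.13 pF → 8.13
  4.63 pF → 4.63
  30100 fF = 30100 × 10^-3 pF = 30.1
Sum: 8.13 + 4.63 + 30.1 = 42.86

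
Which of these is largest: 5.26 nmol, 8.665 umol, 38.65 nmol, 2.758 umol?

5.26 nmol = 0.00000000526 mol
8.665 umol = 0.000008665 mol
38.65 nmol = 0.00000003865 mol
2.758 umol = 0.000002758 mol

8.665 umol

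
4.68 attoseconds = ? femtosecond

0.00468 femtoseconds

atto = 10⁻¹⁸, femto = 10⁻¹⁵; factor is 10⁻³.
4.68 × 10⁻³ = 0.00468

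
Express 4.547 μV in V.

0.000004547 V

micro = 10^-6, (no prefix) = 10^0; factor is 10^-6.
4.547 × 10^-6 = 0.000004547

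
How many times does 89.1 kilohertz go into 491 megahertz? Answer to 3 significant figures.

5510

(491e6) / (89.1e3) = 5.511e3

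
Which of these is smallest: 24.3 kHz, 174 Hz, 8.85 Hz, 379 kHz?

24.3 kHz = 24300 Hz
174 Hz = 174 Hz
8.85 Hz = 8.85 Hz
379 kHz = 379000 Hz

8.85 Hz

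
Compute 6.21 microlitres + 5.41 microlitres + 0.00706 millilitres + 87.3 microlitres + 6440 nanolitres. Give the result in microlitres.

In microlitres:
  6.21 microlitres → 6.21
  5.41 microlitres → 5.41
  0.00706 millilitres = 0.00706e3 microlitres = 7.06
  87.3 microlitres → 87.3
  6440 nanolitres = 6440e-3 microlitres = 6.44
Sum: 6.21 + 5.41 + 7.06 + 87.3 + 6.44 = 112.42

112.42 microlitres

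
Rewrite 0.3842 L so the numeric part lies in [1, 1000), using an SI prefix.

384.2 mL

= 384.2 × 10⁻³ L; 10⁻³ is milli.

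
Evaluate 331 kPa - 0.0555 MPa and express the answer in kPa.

In kPa:
  331 kPa → 331
  0.0555 MPa = 0.0555 × 10³ kPa = 55.5
Difference: 331 - 55.5 = 275.5

275.5 kPa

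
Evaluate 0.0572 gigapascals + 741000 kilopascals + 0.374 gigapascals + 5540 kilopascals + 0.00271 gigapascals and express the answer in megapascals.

1180.45 megapascals

In megapascals:
  0.0572 gigapascals = 0.0572 × 10³ megapascals = 57.2
  741000 kilopascals = 741000 × 10⁻³ megapascals = 741
  0.374 gigapascals = 0.374 × 10³ megapascals = 374
  5540 kilopascals = 5540 × 10⁻³ megapascals = 5.54
  0.00271 gigapascals = 0.00271 × 10³ megapascals = 2.71
Sum: 57.2 + 741 + 374 + 5.54 + 2.71 = 1180.45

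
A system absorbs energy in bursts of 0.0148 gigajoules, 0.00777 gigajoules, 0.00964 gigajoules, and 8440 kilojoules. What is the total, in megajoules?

40.65 megajoules

In megajoules:
  0.0148 gigajoules = 0.0148 × 10³ megajoules = 14.8
  0.00777 gigajoules = 0.00777 × 10³ megajoules = 7.77
  0.00964 gigajoules = 0.00964 × 10³ megajoules = 9.64
  8440 kilojoules = 8440 × 10⁻³ megajoules = 8.44
Sum: 14.8 + 7.77 + 9.64 + 8.44 = 40.65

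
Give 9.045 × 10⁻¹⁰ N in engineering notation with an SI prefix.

= 904.5 × 10⁻¹² N; 10⁻¹² is pico.

904.5 pN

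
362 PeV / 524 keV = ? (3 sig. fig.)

691000000000

(362e15) / (524e3) = 0.6908e12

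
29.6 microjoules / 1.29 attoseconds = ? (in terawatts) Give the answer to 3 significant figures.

22.9 terawatts

(29.6 × 10^-6) / (1.29 × 10^-18) = 22.946 × 10^12 W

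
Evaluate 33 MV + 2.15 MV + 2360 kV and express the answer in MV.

In MV:
  33 MV → 33
  2.15 MV → 2.15
  2360 kV = 2360 × 10^-3 MV = 2.36
Sum: 33 + 2.15 + 2.36 = 37.51

37.51 MV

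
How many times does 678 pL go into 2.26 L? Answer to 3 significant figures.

(2.26) / (678 × 10⁻¹²) = 0.003333 × 10¹²

3330000000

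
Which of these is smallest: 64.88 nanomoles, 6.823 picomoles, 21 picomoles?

64.88 nanomoles = 0.00000006488 moles
6.823 picomoles = 0.000000000006823 moles
21 picomoles = 0.000000000021 moles

6.823 picomoles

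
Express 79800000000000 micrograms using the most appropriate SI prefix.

79.8 megagrams

= 79.8 × 10⁶ grams; 10⁶ is mega.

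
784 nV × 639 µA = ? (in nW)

0.500976 nW

784 × 10⁻⁹ × 639 × 10⁻⁶ = 500976 × 10⁻¹⁵ W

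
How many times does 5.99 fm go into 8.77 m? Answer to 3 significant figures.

1460000000000000

(8.77) / (5.99 × 10⁻¹⁵) = 1.464 × 10¹⁵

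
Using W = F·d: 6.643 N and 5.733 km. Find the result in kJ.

6.643 × 5.733e3 = 38.084319e3 J

38.084319 kJ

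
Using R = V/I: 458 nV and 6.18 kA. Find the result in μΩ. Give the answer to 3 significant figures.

0.0000741 μΩ

(458e-9) / (6.18e3) = 74.11e-12 Ω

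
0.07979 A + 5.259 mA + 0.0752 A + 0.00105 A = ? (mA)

161.299 mA

In mA:
  0.07979 A = 0.07979 × 10³ mA = 79.79
  5.259 mA → 5.259
  0.0752 A = 0.0752 × 10³ mA = 75.2
  0.00105 A = 0.00105 × 10³ mA = 1.05
Sum: 79.79 + 5.259 + 75.2 + 1.05 = 161.299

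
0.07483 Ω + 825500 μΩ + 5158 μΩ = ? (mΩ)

In mΩ:
  0.07483 Ω = 0.07483 × 10^3 mΩ = 74.83
  825500 μΩ = 825500 × 10^-3 mΩ = 825.5
  5158 μΩ = 5158 × 10^-3 mΩ = 5.158
Sum: 74.83 + 825.5 + 5.158 = 905.488

905.488 mΩ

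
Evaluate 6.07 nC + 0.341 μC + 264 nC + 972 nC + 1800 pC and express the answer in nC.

1584.87 nC

In nC:
  6.07 nC → 6.07
  0.341 μC = 0.341e3 nC = 341
  264 nC → 264
  972 nC → 972
  1800 pC = 1800e-3 nC = 1.8
Sum: 6.07 + 341 + 264 + 972 + 1.8 = 1584.87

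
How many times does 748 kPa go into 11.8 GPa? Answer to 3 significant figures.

(11.8e9) / (748e3) = 0.01578e6

15800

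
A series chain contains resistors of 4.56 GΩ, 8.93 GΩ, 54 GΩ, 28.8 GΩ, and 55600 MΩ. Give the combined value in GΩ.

In GΩ:
  4.56 GΩ → 4.56
  8.93 GΩ → 8.93
  54 GΩ → 54
  28.8 GΩ → 28.8
  55600 MΩ = 55600 × 10^-3 GΩ = 55.6
Sum: 4.56 + 8.93 + 54 + 28.8 + 55.6 = 151.89

151.89 GΩ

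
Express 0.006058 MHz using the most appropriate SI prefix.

6.058 kHz

= 6.058e3 Hz; 1e3 is kilo.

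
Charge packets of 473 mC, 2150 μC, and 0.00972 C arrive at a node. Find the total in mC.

In mC:
  473 mC → 473
  2150 μC = 2150 × 10^-3 mC = 2.15
  0.00972 C = 0.00972 × 10^3 mC = 9.72
Sum: 473 + 2.15 + 9.72 = 484.87

484.87 mC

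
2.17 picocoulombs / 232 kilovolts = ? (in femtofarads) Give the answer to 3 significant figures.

0.00935 femtofarads

(2.17 × 10⁻¹²) / (232 × 10³) = 0.0093534 × 10⁻¹⁵ F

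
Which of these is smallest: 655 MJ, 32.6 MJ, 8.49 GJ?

32.6 MJ

655 MJ = 655000000 J
32.6 MJ = 32600000 J
8.49 GJ = 8490000000 J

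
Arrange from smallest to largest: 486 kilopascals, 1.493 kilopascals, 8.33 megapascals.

486 kilopascals = 486000 pascals
1.493 kilopascals = 1493 pascals
8.33 megapascals = 8330000 pascals

1.493 kilopascals < 486 kilopascals < 8.33 megapascals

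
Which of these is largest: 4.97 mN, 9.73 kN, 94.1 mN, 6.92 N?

4.97 mN = 0.00497 N
9.73 kN = 9730 N
94.1 mN = 0.0941 N
6.92 N = 6.92 N

9.73 kN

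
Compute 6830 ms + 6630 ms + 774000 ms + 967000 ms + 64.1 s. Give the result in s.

In s:
  6830 ms = 6830 × 10^-3 s = 6.83
  6630 ms = 6630 × 10^-3 s = 6.63
  774000 ms = 774000 × 10^-3 s = 774
  967000 ms = 967000 × 10^-3 s = 967
  64.1 s → 64.1
Sum: 6.83 + 6.63 + 774 + 967 + 64.1 = 1818.56

1818.56 s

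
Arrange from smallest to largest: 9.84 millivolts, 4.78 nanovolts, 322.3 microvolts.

9.84 millivolts = 0.00984 volts
4.78 nanovolts = 0.00000000478 volts
322.3 microvolts = 0.0003223 volts

4.78 nanovolts < 322.3 microvolts < 9.84 millivolts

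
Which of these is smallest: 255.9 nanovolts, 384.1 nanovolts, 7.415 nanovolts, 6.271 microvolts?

255.9 nanovolts = 0.0000002559 volts
384.1 nanovolts = 0.0000003841 volts
7.415 nanovolts = 0.000000007415 volts
6.271 microvolts = 0.000006271 volts

7.415 nanovolts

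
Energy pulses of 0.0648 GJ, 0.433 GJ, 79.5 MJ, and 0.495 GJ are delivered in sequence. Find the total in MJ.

In MJ:
  0.0648 GJ = 0.0648 × 10^3 MJ = 64.8
  0.433 GJ = 0.433 × 10^3 MJ = 433
  79.5 MJ → 79.5
  0.495 GJ = 0.495 × 10^3 MJ = 495
Sum: 64.8 + 433 + 79.5 + 495 = 1072.3

1072.3 MJ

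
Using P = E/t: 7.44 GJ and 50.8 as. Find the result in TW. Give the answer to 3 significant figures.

(7.44e9) / (50.8e-18) = 0.14646e27 W

146000000000000 TW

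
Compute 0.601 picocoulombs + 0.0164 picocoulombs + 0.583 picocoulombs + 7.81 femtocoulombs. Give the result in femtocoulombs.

1208.21 femtocoulombs

In femtocoulombs:
  0.601 picocoulombs = 0.601e3 femtocoulombs = 601
  0.0164 picocoulombs = 0.0164e3 femtocoulombs = 16.4
  0.583 picocoulombs = 0.583e3 femtocoulombs = 583
  7.81 femtocoulombs → 7.81
Sum: 601 + 16.4 + 583 + 7.81 = 1208.21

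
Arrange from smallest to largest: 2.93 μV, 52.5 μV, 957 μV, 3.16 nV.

3.16 nV < 2.93 μV < 52.5 μV < 957 μV

2.93 μV = 0.00000293 V
52.5 μV = 0.0000525 V
957 μV = 0.000957 V
3.16 nV = 0.00000000316 V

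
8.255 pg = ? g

pico = 10^-12, (no prefix) = 10^0; factor is 10^-12.
8.255 × 10^-12 = 0.000000000008255

0.000000000008255 g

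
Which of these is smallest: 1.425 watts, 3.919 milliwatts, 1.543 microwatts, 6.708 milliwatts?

1.543 microwatts

1.425 watts = 1.425 watts
3.919 milliwatts = 0.003919 watts
1.543 microwatts = 0.000001543 watts
6.708 milliwatts = 0.006708 watts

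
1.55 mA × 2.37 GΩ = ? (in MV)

1.55 × 10^-3 × 2.37 × 10^9 = 3.6735 × 10^6 V

3.6735 MV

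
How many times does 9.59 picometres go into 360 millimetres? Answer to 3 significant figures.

(360e-3) / (9.59e-12) = 37.54e9

37500000000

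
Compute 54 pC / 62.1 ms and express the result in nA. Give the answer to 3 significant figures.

(54 × 10⁻¹²) / (62.1 × 10⁻³) = 0.86957 × 10⁻⁹ A

0.870 nA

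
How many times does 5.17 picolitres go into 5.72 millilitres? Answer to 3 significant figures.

1110000000

(5.72e-3) / (5.17e-12) = 1.106e9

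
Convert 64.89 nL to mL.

0.00006489 mL

nano = 10^-9, milli = 10^-3; factor is 10^-6.
64.89 × 10^-6 = 0.00006489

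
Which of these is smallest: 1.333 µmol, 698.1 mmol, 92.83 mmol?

1.333 µmol

1.333 µmol = 0.000001333 mol
698.1 mmol = 0.6981 mol
92.83 mmol = 0.09283 mol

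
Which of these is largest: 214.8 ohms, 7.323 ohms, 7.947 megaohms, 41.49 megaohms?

41.49 megaohms

214.8 ohms = 214.8 ohms
7.323 ohms = 7.323 ohms
7.947 megaohms = 7947000 ohms
41.49 megaohms = 41490000 ohms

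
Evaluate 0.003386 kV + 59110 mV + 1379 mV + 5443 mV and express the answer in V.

In V:
  0.003386 kV = 0.003386 × 10^3 V = 3.386
  59110 mV = 59110 × 10^-3 V = 59.11
  1379 mV = 1379 × 10^-3 V = 1.379
  5443 mV = 5443 × 10^-3 V = 5.443
Sum: 3.386 + 59.11 + 1.379 + 5.443 = 69.318

69.318 V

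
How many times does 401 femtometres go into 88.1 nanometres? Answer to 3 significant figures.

220000

(88.1e-9) / (401e-15) = 0.2197e6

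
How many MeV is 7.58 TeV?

7580000 MeV

tera = 10¹², mega = 10⁶; factor is 10⁶.
7.58 × 10⁶ = 7580000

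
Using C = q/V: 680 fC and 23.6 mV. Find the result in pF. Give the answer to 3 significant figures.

(680e-15) / (23.6e-3) = 28.814e-12 F

28.8 pF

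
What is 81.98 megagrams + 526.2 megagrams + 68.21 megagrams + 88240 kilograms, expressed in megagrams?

764.63 megagrams

In megagrams:
  81.98 megagrams → 81.98
  526.2 megagrams → 526.2
  68.21 megagrams → 68.21
  88240 kilograms = 88240 × 10⁻³ megagrams = 88.24
Sum: 81.98 + 526.2 + 68.21 + 88.24 = 764.63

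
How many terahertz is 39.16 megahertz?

0.00003916 terahertz

mega = 1e6, tera = 1e12; factor is 1e-6.
39.16 × 1e-6 = 0.00003916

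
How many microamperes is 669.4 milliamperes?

669400 microamperes

milli = 10⁻³, micro = 10⁻⁶; factor is 10³.
669.4 × 10³ = 669400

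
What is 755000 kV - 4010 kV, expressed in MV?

750.99 MV

In MV:
  755000 kV = 755000 × 10⁻³ MV = 755
  4010 kV = 4010 × 10⁻³ MV = 4.01
Difference: 755 - 4.01 = 750.99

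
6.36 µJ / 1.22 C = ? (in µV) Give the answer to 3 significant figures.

(6.36e-6) / (1.22) = 5.2131e-6 V

5.21 µV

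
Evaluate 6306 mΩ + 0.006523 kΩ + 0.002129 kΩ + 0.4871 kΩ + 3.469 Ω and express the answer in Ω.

505.527 Ω

In Ω:
  6306 mΩ = 6306 × 10⁻³ Ω = 6.306
  0.006523 kΩ = 0.006523 × 10³ Ω = 6.523
  0.002129 kΩ = 0.002129 × 10³ Ω = 2.129
  0.4871 kΩ = 0.4871 × 10³ Ω = 487.1
  3.469 Ω → 3.469
Sum: 6.306 + 6.523 + 2.129 + 487.1 + 3.469 = 505.527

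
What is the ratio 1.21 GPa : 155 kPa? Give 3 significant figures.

7810

(1.21 × 10⁹) / (155 × 10³) = 0.007806 × 10⁶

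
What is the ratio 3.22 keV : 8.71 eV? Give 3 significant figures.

(3.22 × 10³) / (8.71) = 0.3697 × 10³

370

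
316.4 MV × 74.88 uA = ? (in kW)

23.692032 kW

316.4e6 × 74.88e-6 = 23692.032 W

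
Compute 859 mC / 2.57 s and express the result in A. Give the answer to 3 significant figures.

0.334 A

(859 × 10⁻³) / (2.57) = 334.24 × 10⁻³ A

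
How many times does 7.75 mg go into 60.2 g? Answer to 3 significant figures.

7770

(60.2) / (7.75 × 10^-3) = 7.768 × 10^3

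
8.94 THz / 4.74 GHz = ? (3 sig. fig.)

(8.94 × 10¹²) / (4.74 × 10⁹) = 1.886 × 10³

1890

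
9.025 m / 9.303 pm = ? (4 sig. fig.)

(9.025) / (9.303e-12) = 0.97012e12

970100000000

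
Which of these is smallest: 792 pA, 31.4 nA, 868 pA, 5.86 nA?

792 pA = 0.000000000792 A
31.4 nA = 0.0000000314 A
868 pA = 0.000000000868 A
5.86 nA = 0.00000000586 A

792 pA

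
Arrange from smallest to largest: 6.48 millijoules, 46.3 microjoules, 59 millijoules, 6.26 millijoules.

6.48 millijoules = 0.00648 joules
46.3 microjoules = 0.0000463 joules
59 millijoules = 0.059 joules
6.26 millijoules = 0.00626 joules

46.3 microjoules < 6.26 millijoules < 6.48 millijoules < 59 millijoules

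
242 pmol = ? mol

0.000000000242 mol

pico = 1e-12, (no prefix) = 1e0; factor is 1e-12.
242 × 1e-12 = 0.000000000242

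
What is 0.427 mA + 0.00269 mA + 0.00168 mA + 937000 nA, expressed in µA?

1368.37 µA

In µA:
  0.427 mA = 0.427 × 10³ µA = 427
  0.00269 mA = 0.00269 × 10³ µA = 2.69
  0.00168 mA = 0.00168 × 10³ µA = 1.68
  937000 nA = 937000 × 10⁻³ µA = 937
Sum: 427 + 2.69 + 1.68 + 937 = 1368.37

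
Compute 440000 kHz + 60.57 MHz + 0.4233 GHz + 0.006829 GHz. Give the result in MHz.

930.699 MHz

In MHz:
  440000 kHz = 440000 × 10⁻³ MHz = 440
  60.57 MHz → 60.57
  0.4233 GHz = 0.4233 × 10³ MHz = 423.3
  0.006829 GHz = 0.006829 × 10³ MHz = 6.829
Sum: 440 + 60.57 + 423.3 + 6.829 = 930.699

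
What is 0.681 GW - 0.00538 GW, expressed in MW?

In MW:
  0.681 GW = 0.681 × 10³ MW = 681
  0.00538 GW = 0.00538 × 10³ MW = 5.38
Difference: 681 - 5.38 = 675.62

675.62 MW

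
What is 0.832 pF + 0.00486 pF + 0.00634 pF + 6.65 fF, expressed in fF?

In fF:
  0.832 pF = 0.832e3 fF = 832
  0.00486 pF = 0.00486e3 fF = 4.86
  0.00634 pF = 0.00634e3 fF = 6.34
  6.65 fF → 6.65
Sum: 832 + 4.86 + 6.34 + 6.65 = 849.85

849.85 fF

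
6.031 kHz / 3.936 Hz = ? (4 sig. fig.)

(6.031e3) / (3.936) = 1.5323e3

1532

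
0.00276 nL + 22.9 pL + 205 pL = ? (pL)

230.66 pL

In pL:
  0.00276 nL = 0.00276 × 10³ pL = 2.76
  22.9 pL → 22.9
  205 pL → 205
Sum: 2.76 + 22.9 + 205 = 230.66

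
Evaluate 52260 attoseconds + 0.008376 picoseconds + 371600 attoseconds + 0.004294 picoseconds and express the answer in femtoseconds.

436.53 femtoseconds

In femtoseconds:
  52260 attoseconds = 52260 × 10^-3 femtoseconds = 52.26
  0.008376 picoseconds = 0.008376 × 10^3 femtoseconds = 8.376
  371600 attoseconds = 371600 × 10^-3 femtoseconds = 371.6
  0.004294 picoseconds = 0.004294 × 10^3 femtoseconds = 4.294
Sum: 52.26 + 8.376 + 371.6 + 4.294 = 436.53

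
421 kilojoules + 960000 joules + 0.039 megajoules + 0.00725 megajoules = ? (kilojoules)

1427.25 kilojoules

In kilojoules:
  421 kilojoules → 421
  960000 joules = 960000 × 10^-3 kilojoules = 960
  0.039 megajoules = 0.039 × 10^3 kilojoules = 39
  0.00725 megajoules = 0.00725 × 10^3 kilojoules = 7.25
Sum: 421 + 960 + 39 + 7.25 = 1427.25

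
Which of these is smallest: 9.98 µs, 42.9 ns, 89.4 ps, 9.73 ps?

9.73 ps

9.98 µs = 0.00000998 s
42.9 ns = 0.0000000429 s
89.4 ps = 0.0000000000894 s
9.73 ps = 0.00000000000973 s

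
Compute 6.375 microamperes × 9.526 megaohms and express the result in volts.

60.72825 volts

6.375 × 10⁻⁶ × 9.526 × 10⁶ = 60.72825 V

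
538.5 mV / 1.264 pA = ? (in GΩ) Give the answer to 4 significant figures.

426.0 GΩ

(538.5 × 10⁻³) / (1.264 × 10⁻¹²) = 426.028 × 10⁹ Ω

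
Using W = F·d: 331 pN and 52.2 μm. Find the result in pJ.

0.0172782 pJ

331 × 10^-12 × 52.2 × 10^-6 = 17278.2 × 10^-18 J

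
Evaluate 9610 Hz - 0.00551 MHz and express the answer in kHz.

In kHz:
  9610 Hz = 9610 × 10⁻³ kHz = 9.61
  0.00551 MHz = 0.00551 × 10³ kHz = 5.51
Difference: 9.61 - 5.51 = 4.1

4.1 kHz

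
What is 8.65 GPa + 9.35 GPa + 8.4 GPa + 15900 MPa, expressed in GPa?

In GPa:
  8.65 GPa → 8.65
  9.35 GPa → 9.35
  8.4 GPa → 8.4
  15900 MPa = 15900 × 10⁻³ GPa = 15.9
Sum: 8.65 + 9.35 + 8.4 + 15.9 = 42.3

42.3 GPa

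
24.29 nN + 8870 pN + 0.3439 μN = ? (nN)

In nN:
  24.29 nN → 24.29
  8870 pN = 8870 × 10^-3 nN = 8.87
  0.3439 μN = 0.3439 × 10^3 nN = 343.9
Sum: 24.29 + 8.87 + 343.9 = 377.06

377.06 nN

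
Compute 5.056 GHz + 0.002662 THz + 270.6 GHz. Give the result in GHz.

In GHz:
  5.056 GHz → 5.056
  0.002662 THz = 0.002662 × 10³ GHz = 2.662
  270.6 GHz → 270.6
Sum: 5.056 + 2.662 + 270.6 = 278.318

278.318 GHz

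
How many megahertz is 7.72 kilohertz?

0.00772 megahertz

kilo = 1e3, mega = 1e6; factor is 1e-3.
7.72 × 1e-3 = 0.00772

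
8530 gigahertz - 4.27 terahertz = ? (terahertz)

4.26 terahertz

In terahertz:
  8530 gigahertz = 8530e-3 terahertz = 8.53
  4.27 terahertz → 4.27
Difference: 8.53 - 4.27 = 4.26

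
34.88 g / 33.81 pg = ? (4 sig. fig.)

1032000000000

(34.88) / (33.81 × 10^-12) = 1.0316 × 10^12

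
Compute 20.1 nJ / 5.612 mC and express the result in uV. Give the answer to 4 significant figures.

(20.1 × 10^-9) / (5.612 × 10^-3) = 3.58161 × 10^-6 V

3.582 uV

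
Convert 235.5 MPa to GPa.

mega = 1e6, giga = 1e9; factor is 1e-3.
235.5 × 1e-3 = 0.2355

0.2355 GPa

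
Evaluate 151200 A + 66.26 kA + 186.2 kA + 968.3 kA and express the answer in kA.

In kA:
  151200 A = 151200 × 10⁻³ kA = 151.2
  66.26 kA → 66.26
  186.2 kA → 186.2
  968.3 kA → 968.3
Sum: 151.2 + 66.26 + 186.2 + 968.3 = 1371.96

1371.96 kA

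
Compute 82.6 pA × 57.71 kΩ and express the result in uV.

4.766846 uV

82.6 × 10⁻¹² × 57.71 × 10³ = 4766.846 × 10⁻⁹ V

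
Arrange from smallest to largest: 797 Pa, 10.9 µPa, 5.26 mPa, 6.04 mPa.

10.9 µPa < 5.26 mPa < 6.04 mPa < 797 Pa

797 Pa = 797 Pa
10.9 µPa = 0.0000109 Pa
5.26 mPa = 0.00526 Pa
6.04 mPa = 0.00604 Pa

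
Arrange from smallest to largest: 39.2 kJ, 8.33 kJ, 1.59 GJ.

39.2 kJ = 39200 J
8.33 kJ = 8330 J
1.59 GJ = 1590000000 J

8.33 kJ < 39.2 kJ < 1.59 GJ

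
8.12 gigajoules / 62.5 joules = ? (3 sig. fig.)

130000000

(8.12 × 10⁹) / (62.5) = 0.1299 × 10⁹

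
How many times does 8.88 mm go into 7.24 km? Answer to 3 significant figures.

(7.24e3) / (8.88e-3) = 0.8153e6

815000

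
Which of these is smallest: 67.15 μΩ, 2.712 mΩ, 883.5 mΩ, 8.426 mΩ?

67.15 μΩ

67.15 μΩ = 0.00006715 Ω
2.712 mΩ = 0.002712 Ω
883.5 mΩ = 0.8835 Ω
8.426 mΩ = 0.008426 Ω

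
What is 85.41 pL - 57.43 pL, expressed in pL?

27.98 pL

In pL:
  85.41 pL → 85.41
  57.43 pL → 57.43
Difference: 85.41 - 57.43 = 27.98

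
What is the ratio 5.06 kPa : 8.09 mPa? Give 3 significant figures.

625000

(5.06 × 10^3) / (8.09 × 10^-3) = 0.6255 × 10^6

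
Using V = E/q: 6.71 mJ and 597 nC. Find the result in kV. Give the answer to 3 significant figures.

11.2 kV

(6.71 × 10^-3) / (597 × 10^-9) = 0.01124 × 10^6 V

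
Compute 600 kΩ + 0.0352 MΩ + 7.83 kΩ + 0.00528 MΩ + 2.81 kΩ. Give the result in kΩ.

651.12 kΩ

In kΩ:
  600 kΩ → 600
  0.0352 MΩ = 0.0352e3 kΩ = 35.2
  7.83 kΩ → 7.83
  0.00528 MΩ = 0.00528e3 kΩ = 5.28
  2.81 kΩ → 2.81
Sum: 600 + 35.2 + 7.83 + 5.28 + 2.81 = 651.12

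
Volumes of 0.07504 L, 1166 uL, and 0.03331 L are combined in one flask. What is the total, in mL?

109.516 mL

In mL:
  0.07504 L = 0.07504 × 10^3 mL = 75.04
  1166 uL = 1166 × 10^-3 mL = 1.166
  0.03331 L = 0.03331 × 10^3 mL = 33.31
Sum: 75.04 + 1.166 + 33.31 = 109.516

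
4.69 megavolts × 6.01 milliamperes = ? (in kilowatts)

28.1869 kilowatts

4.69 × 10^6 × 6.01 × 10^-3 = 28.1869 × 10^3 W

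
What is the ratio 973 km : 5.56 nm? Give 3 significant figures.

175000000000000

(973 × 10³) / (5.56 × 10⁻⁹) = 175 × 10¹²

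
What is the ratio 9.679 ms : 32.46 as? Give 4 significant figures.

(9.679 × 10^-3) / (32.46 × 10^-18) = 0.29818 × 10^15

298200000000000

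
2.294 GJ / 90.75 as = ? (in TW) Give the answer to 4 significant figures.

25280000000000 TW

(2.294 × 10⁹) / (90.75 × 10⁻¹⁸) = 0.0252782 × 10²⁷ W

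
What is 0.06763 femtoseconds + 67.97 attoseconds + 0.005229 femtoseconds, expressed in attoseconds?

In attoseconds:
  0.06763 femtoseconds = 0.06763e3 attoseconds = 67.63
  67.97 attoseconds → 67.97
  0.005229 femtoseconds = 0.005229e3 attoseconds = 5.229
Sum: 67.63 + 67.97 + 5.229 = 140.829

140.829 attoseconds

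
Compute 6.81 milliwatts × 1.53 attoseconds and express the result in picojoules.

6.81 × 10⁻³ × 1.53 × 10⁻¹⁸ = 10.4193 × 10⁻²¹ J

0.0000000104193 picojoules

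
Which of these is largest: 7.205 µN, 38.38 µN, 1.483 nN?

7.205 µN = 0.000007205 N
38.38 µN = 0.00003838 N
1.483 nN = 0.000000001483 N

38.38 µN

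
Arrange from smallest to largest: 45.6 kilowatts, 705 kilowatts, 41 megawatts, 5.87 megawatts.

45.6 kilowatts < 705 kilowatts < 5.87 megawatts < 41 megawatts

45.6 kilowatts = 45600 watts
705 kilowatts = 705000 watts
41 megawatts = 41000000 watts
5.87 megawatts = 5870000 watts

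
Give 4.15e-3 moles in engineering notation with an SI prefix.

= 4.15e-3 moles; 1e-3 is milli.

4.15 millimoles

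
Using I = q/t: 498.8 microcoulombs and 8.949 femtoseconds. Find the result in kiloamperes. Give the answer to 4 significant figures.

(498.8e-6) / (8.949e-15) = 55.7381e9 A

55740000 kiloamperes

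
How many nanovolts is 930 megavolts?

930000000000000000 nanovolts

mega = 10⁶, nano = 10⁻⁹; factor is 10¹⁵.
930 × 10¹⁵ = 930000000000000000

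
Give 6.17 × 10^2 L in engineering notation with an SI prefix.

617 L

= 617 L; mantissa already in [1, 1000).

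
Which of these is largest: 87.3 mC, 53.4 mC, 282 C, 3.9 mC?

87.3 mC = 0.0873 C
53.4 mC = 0.0534 C
282 C = 282 C
3.9 mC = 0.0039 C

282 C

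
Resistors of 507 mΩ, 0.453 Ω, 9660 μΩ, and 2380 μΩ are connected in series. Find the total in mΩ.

972.04 mΩ

In mΩ:
  507 mΩ → 507
  0.453 Ω = 0.453 × 10^3 mΩ = 453
  9660 μΩ = 9660 × 10^-3 mΩ = 9.66
  2380 μΩ = 2380 × 10^-3 mΩ = 2.38
Sum: 507 + 453 + 9.66 + 2.38 = 972.04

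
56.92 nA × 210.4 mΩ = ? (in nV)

11.975968 nV

56.92 × 10⁻⁹ × 210.4 × 10⁻³ = 11975.968 × 10⁻¹² V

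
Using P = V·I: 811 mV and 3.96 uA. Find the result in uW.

811e-3 × 3.96e-6 = 3211.56e-9 W

3.21156 uW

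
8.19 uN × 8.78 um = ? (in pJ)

71.9082 pJ

8.19 × 10^-6 × 8.78 × 10^-6 = 71.9082 × 10^-12 J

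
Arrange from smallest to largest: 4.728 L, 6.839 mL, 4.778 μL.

4.778 μL < 6.839 mL < 4.728 L

4.728 L = 4.728 L
6.839 mL = 0.006839 L
4.778 μL = 0.000004778 L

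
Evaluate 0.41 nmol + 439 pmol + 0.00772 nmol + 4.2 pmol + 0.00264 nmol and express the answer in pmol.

In pmol:
  0.41 nmol = 0.41 × 10³ pmol = 410
  439 pmol → 439
  0.00772 nmol = 0.00772 × 10³ pmol = 7.72
  4.2 pmol → 4.2
  0.00264 nmol = 0.00264 × 10³ pmol = 2.64
Sum: 410 + 439 + 7.72 + 4.2 + 2.64 = 863.56

863.56 pmol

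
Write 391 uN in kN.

0.000000391 kN

micro = 10^-6, kilo = 10^3; factor is 10^-9.
391 × 10^-9 = 0.000000391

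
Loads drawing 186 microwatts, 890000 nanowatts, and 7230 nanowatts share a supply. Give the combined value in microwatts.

In microwatts:
  186 microwatts → 186
  890000 nanowatts = 890000 × 10⁻³ microwatts = 890
  7230 nanowatts = 7230 × 10⁻³ microwatts = 7.23
Sum: 186 + 890 + 7.23 = 1083.23

1083.23 microwatts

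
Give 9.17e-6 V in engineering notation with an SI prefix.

= 9.17e-6 V; 1e-6 is micro.

9.17 μV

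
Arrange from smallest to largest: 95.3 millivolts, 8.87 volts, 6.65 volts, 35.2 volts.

95.3 millivolts < 6.65 volts < 8.87 volts < 35.2 volts

95.3 millivolts = 0.0953 volts
8.87 volts = 8.87 volts
6.65 volts = 6.65 volts
35.2 volts = 35.2 volts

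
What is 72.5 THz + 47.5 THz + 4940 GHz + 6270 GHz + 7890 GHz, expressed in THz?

139.1 THz

In THz:
  72.5 THz → 72.5
  47.5 THz → 47.5
  4940 GHz = 4940e-3 THz = 4.94
  6270 GHz = 6270e-3 THz = 6.27
  7890 GHz = 7890e-3 THz = 7.89
Sum: 72.5 + 47.5 + 4.94 + 6.27 + 7.89 = 139.1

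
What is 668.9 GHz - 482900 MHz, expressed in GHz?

In GHz:
  668.9 GHz → 668.9
  482900 MHz = 482900 × 10⁻³ GHz = 482.9
Difference: 668.9 - 482.9 = 186

186 GHz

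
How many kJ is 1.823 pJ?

0.000000000000001823 kJ

pico = 10⁻¹², kilo = 10³; factor is 10⁻¹⁵.
1.823 × 10⁻¹⁵ = 0.000000000000001823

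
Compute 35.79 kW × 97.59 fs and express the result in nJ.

35.79 × 10^3 × 97.59 × 10^-15 = 3492.7461 × 10^-12 J

3.4927461 nJ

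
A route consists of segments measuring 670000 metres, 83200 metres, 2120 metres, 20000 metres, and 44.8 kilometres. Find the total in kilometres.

In kilometres:
  670000 metres = 670000 × 10⁻³ kilometres = 670
  83200 metres = 83200 × 10⁻³ kilometres = 83.2
  2120 metres = 2120 × 10⁻³ kilometres = 2.12
  20000 metres = 20000 × 10⁻³ kilometres = 20
  44.8 kilometres → 44.8
Sum: 670 + 83.2 + 2.12 + 20 + 44.8 = 820.12

820.12 kilometres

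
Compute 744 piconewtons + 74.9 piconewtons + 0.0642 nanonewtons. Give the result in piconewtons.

883.1 piconewtons

In piconewtons:
  744 piconewtons → 744
  74.9 piconewtons → 74.9
  0.0642 nanonewtons = 0.0642 × 10³ piconewtons = 64.2
Sum: 744 + 74.9 + 64.2 = 883.1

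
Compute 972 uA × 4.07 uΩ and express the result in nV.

3.95604 nV

972 × 10^-6 × 4.07 × 10^-6 = 3956.04 × 10^-12 V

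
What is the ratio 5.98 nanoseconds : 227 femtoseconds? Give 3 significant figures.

26300

(5.98 × 10^-9) / (227 × 10^-15) = 0.02634 × 10^6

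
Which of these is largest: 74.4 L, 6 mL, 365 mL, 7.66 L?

74.4 L = 74.4 L
6 mL = 0.006 L
365 mL = 0.365 L
7.66 L = 7.66 L

74.4 L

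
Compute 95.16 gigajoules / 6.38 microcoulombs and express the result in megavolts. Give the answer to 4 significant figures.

(95.16e9) / (6.38e-6) = 14.9154e15 V

14920000000 megavolts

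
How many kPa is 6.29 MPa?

mega = 10⁶, kilo = 10³; factor is 10³.
6.29 × 10³ = 6290

6290 kPa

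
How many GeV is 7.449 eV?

(no prefix) = 1e0, giga = 1e9; factor is 1e-9.
7.449 × 1e-9 = 0.000000007449

0.000000007449 GeV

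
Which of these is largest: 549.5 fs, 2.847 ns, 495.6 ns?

549.5 fs = 0.0000000000005495 s
2.847 ns = 0.000000002847 s
495.6 ns = 0.0000004956 s

495.6 ns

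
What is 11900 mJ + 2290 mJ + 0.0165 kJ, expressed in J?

In J:
  11900 mJ = 11900e-3 J = 11.9
  2290 mJ = 2290e-3 J = 2.29
  0.0165 kJ = 0.0165e3 J = 16.5
Sum: 11.9 + 2.29 + 16.5 = 30.69

30.69 J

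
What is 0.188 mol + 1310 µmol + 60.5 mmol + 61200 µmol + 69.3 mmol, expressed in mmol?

In mmol:
  0.188 mol = 0.188 × 10^3 mmol = 188
  1310 µmol = 1310 × 10^-3 mmol = 1.31
  60.5 mmol → 60.5
  61200 µmol = 61200 × 10^-3 mmol = 61.2
  69.3 mmol → 69.3
Sum: 188 + 1.31 + 60.5 + 61.2 + 69.3 = 380.31

380.31 mmol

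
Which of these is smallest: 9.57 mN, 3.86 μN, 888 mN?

9.57 mN = 0.00957 N
3.86 μN = 0.00000386 N
888 mN = 0.888 N

3.86 μN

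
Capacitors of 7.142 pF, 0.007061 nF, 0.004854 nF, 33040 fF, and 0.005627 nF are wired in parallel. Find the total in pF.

57.724 pF

In pF:
  7.142 pF → 7.142
  0.007061 nF = 0.007061 × 10^3 pF = 7.061
  0.004854 nF = 0.004854 × 10^3 pF = 4.854
  33040 fF = 33040 × 10^-3 pF = 33.04
  0.005627 nF = 0.005627 × 10^3 pF = 5.627
Sum: 7.142 + 7.061 + 4.854 + 33.04 + 5.627 = 57.724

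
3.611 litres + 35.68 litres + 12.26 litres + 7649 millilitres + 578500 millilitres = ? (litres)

637.7 litres

In litres:
  3.611 litres → 3.611
  35.68 litres → 35.68
  12.26 litres → 12.26
  7649 millilitres = 7649e-3 litres = 7.649
  578500 millilitres = 578500e-3 litres = 578.5
Sum: 3.611 + 35.68 + 12.26 + 7.649 + 578.5 = 637.7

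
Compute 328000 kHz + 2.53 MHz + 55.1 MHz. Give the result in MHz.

In MHz:
  328000 kHz = 328000e-3 MHz = 328
  2.53 MHz → 2.53
  55.1 MHz → 55.1
Sum: 328 + 2.53 + 55.1 = 385.63

385.63 MHz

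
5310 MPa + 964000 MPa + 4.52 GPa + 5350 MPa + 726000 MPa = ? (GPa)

1705.18 GPa

In GPa:
  5310 MPa = 5310 × 10⁻³ GPa = 5.31
  964000 MPa = 964000 × 10⁻³ GPa = 964
  4.52 GPa → 4.52
  5350 MPa = 5350 × 10⁻³ GPa = 5.35
  726000 MPa = 726000 × 10⁻³ GPa = 726
Sum: 5.31 + 964 + 4.52 + 5.35 + 726 = 1705.18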